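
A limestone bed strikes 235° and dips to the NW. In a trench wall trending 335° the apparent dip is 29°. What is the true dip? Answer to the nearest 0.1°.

29.4°

The section is 80° from the strike.
tan(true dip) = tan 29° / sin 80° = 0.5629
δ = arctan(0.5629) = 29.37°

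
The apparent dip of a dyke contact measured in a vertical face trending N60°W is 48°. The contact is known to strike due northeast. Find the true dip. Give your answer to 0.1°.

49.0°

β = acute angle between strike due northeast and section N60°W = 75°.
tan(true dip) = tan 48° / sin 75° = 1.1498
δ = arctan(1.1498) = 48.99°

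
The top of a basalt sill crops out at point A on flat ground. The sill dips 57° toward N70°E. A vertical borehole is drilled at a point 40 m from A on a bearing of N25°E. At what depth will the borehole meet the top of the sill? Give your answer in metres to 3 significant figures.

The hole lies 45° from the dip direction, so the down-dip offset is 40 × cos 45° = 28.28 m.
Depth = down-dip offset × tan(dip) = 28.28 × tan 57° = 28.28 × 1.5399
Depth = 43.55 m

43.6 m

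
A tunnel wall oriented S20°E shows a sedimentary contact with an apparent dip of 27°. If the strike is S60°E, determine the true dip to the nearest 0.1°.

β = acute angle between strike S60°E and section S20°E = 40°.
tan δ = tan α / sin β = tan 27° / sin 40° = 0.5095 / 0.6428 = 0.7927
δ = arctan(0.7927) = 38.40°

38.4°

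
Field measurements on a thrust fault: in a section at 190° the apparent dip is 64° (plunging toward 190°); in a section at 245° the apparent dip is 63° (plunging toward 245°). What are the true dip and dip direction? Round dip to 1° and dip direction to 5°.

true dip 66°, dip direction 215°

The two traces are lines in the plane: v₁ = (sin 190°·cos 64°, cos 190°·cos 64°, −sin 64°), v₂ = (sin 245°·cos 63°, cos 245°·cos 63°, −sin 63°).
The plane normal is n = v₁ × v₂ ∝ (-0.212, -0.302, 0.163).
True dip = arccos(n_z / |n|) = arccos(0.4040) = 66.2°.
Dip direction = atan2(-0.212, -0.302) = 215° (azimuth of n's horizontal projection).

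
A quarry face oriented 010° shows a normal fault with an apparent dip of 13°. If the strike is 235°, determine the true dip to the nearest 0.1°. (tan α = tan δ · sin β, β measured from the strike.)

18.1°

The section is 45° from the strike.
tan(true dip) = tan 13° / sin 45° = 0.3265
δ = arctan(0.3265) = 18.08°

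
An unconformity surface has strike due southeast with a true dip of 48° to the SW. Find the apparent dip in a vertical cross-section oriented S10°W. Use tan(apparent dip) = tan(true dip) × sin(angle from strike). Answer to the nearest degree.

The strike is due southeast and the section trends S10°W; the acute angle between them is β = 55°.
tan α = tan 48° × sin 55° = 1.1106 × 0.8192 = 0.9098
apparent dip = arctan 0.9098 = 42.29°

42°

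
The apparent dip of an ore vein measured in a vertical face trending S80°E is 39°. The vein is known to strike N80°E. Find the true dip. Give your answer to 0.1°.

β = acute angle between strike N80°E and section S80°E = 20°.
tan δ = tan α / sin β = tan 39° / sin 20° = 0.8098 / 0.3420 = 2.3677
true dip = arctan 2.3677 = 67.10°

67.1°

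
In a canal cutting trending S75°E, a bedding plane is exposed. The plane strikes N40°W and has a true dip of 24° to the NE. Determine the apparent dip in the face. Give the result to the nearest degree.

The strike is N40°W and the section trends S75°E; the acute angle between them is β = 35°.
tan α = tan 24° × sin 35° = 0.4452 × 0.5736 = 0.2554
apparent dip = arctan 0.2554 = 14.33°

14°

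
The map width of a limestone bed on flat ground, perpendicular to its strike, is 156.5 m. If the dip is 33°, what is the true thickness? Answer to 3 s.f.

True thickness t = w · sin(dip) = 156.5 × sin 33°
t = 156.5 × 0.5446 = 85.236 m

85.2 m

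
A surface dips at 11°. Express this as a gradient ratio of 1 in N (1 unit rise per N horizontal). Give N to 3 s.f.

1 in 5.14

1 : N means tan θ = 1/N, so N = 1/tan 11° = 1/0.1944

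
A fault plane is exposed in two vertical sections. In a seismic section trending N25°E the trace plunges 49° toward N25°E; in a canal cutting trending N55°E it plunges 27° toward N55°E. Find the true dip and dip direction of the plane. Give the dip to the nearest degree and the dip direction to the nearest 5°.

true dip 56°, dip direction 345°

The two traces are lines in the plane: v₁ = (sin 25°·cos 49°, cos 25°·cos 49°, −sin 49°), v₂ = (sin 55°·cos 27°, cos 55°·cos 27°, −sin 27°).
n = v₁ × v₂ = (-0.116, 0.425, 0.292) (taken with n_z > 0).
True dip = arccos(n_z / |n|) = arccos(0.5529) = 56.4°.
Dip direction = azimuth of (n_x, n_y) = atan2(-0.116, 0.425) = 345°.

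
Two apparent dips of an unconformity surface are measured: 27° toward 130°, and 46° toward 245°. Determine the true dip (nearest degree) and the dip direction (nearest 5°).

Each apparent-dip line lies in the plane. As unit vectors (x east, y north, z up), v₁ plunges 27°→130° and v₂ plunges 46°→245°.
The plane normal is n = v₁ × v₂ ∝ (-0.279, -0.777, 0.561).
tan δ = √(n_x²+n_y²)/n_z = 0.825/0.561, so δ = 55.8°.
Dip direction = azimuth of (n_x, n_y) = atan2(-0.279, -0.777) = 200°.

true dip 56°, dip direction 200°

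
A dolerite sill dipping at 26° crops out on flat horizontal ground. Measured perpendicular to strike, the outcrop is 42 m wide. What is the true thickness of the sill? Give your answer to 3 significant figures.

18.4 m

True thickness t = w · sin(dip) = 42 × sin 26°
t = 42 × 0.4384 = 18.412 m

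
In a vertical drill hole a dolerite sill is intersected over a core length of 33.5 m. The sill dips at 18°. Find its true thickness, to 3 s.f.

True thickness t = h · cos(dip) = 33.5 × cos 18°
t = 33.5 × 0.9511 = 31.860 m

31.9 m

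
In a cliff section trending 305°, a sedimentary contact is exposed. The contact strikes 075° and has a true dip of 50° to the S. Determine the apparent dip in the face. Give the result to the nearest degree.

The section lies 50° from the strike.
tan α = tan 50° × sin 50° = 1.1918 × 0.7660 = 0.9129
apparent dip = arctan 0.9129 = 42.39°

42°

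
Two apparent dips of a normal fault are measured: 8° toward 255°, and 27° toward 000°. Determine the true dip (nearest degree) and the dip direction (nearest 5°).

true dip 30°, dip direction 330°

Represent each trace as a vector plunging at its apparent dip toward its trend (east-north-up frame): v₁ = (-0.957, -0.256, -0.139), v₂ = (0.000, 0.891, -0.454).
The plane normal is n = v₁ × v₂ ∝ (-0.240, 0.434, 0.852).
True dip = arccos(n_z / |n|) = arccos(0.8641) = 30.2°.
The horizontal component of n points toward azimuth atan2(n_x, n_y) = 331°, the dip direction.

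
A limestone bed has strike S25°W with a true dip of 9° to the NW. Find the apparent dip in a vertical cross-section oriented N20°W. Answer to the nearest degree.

The strike is S25°W and the section trends N20°W; the acute angle between them is β = 45°.
tan α = tan 9° × sin 45° = 0.1584 × 0.7071 = 0.1120
apparent dip = arctan 0.1120 = 6.39°

6°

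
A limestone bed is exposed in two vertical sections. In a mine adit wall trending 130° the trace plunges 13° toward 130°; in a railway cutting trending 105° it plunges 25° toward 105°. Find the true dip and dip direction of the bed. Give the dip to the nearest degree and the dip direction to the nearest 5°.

Each apparent-dip line lies in the plane. As unit vectors (x east, y north, z up), v₁ plunges 13°→130° and v₂ plunges 25°→105°.
Cross product v₁ × v₂ gives the pole to the plane: n ∝ (0.212, 0.119, 0.373).
Dip δ = arctan(|n_h|/n_z) = arctan(0.243/0.373) = 33.0°.
Dip direction = azimuth of (n_x, n_y) = atan2(0.212, 0.119) = 61°.

true dip 33°, dip direction 060°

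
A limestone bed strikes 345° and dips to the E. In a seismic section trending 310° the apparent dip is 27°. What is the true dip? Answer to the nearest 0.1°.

The section is 35° from the strike.
tan(true dip) = tan 27° / sin 35° = 0.8883
δ = arctan(0.8883) = 41.62°

41.6°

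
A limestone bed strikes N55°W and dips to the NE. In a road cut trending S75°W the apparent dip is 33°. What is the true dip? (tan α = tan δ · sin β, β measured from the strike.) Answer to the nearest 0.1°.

40.3°

The section is 50° from the strike.
tan(true dip) = tan 33° / sin 50° = 0.8477
δ = arctan(0.8477) = 40.29°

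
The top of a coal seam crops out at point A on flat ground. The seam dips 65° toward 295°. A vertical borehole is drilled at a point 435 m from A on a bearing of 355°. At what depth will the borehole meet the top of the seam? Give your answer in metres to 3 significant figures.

466 m

The hole lies 60° from the dip direction, so the down-dip offset is 435 × cos 60° = 217.50 m.
Depth = down-dip offset × tan(dip) = 217.50 × tan 65° = 217.50 × 2.1445
Depth = 466.43 m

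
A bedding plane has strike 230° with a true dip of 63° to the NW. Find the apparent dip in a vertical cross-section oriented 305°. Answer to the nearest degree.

Angle between strike (230°) and section (305°): β = 75°.
tan α = tan 63° × sin 75° = 1.9626 × 0.9659 = 1.8957
α = arctan(1.8957) = 62.19°

62°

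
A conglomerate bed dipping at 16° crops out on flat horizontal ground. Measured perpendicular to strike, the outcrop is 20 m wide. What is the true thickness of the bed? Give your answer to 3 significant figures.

5.51 m

True thickness t = w · sin(dip) = 20 × sin 16°
t = 20 × 0.2756 = 5.513 m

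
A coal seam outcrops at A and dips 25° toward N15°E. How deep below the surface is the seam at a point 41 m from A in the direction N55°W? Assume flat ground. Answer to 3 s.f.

6.54 m

The hole lies 70° from the dip direction, so the down-dip offset is 41 × cos 70° = 14.02 m.
Depth = down-dip offset × tan(dip) = 14.02 × tan 25° = 14.02 × 0.4663
Depth = 6.54 m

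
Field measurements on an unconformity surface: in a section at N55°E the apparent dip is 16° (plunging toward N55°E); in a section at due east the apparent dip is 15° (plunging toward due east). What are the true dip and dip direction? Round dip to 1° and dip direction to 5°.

true dip 16°, dip direction 065°

Represent each trace as a vector plunging at its apparent dip toward its trend (east-north-up frame): v₁ = (0.787, 0.551, -0.276), v₂ = (0.966, 0.000, -0.259).
The plane normal is n = v₁ × v₂ ∝ (0.143, 0.062, 0.533).
tan δ = √(n_x²+n_y²)/n_z = 0.156/0.533, so δ = 16.3°.
The horizontal component of n points toward azimuth atan2(n_x, n_y) = 66°, the dip direction.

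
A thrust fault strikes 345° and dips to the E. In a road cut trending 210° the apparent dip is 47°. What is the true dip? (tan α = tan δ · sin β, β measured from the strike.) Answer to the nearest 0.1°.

The section is 45° from the strike.
tan δ = tan α / sin β = tan 47° / sin 45° = 1.0724 / 0.7071 = 1.5166
true dip = arctan 1.5166 = 56.60°

56.6°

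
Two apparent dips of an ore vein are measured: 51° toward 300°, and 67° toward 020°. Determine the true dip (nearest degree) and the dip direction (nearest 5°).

true dip 68°, dip direction 000°

Each apparent-dip line lies in the plane. As unit vectors (x east, y north, z up), v₁ plunges 51°→300° and v₂ plunges 67°→020°.
The plane normal is n = v₁ × v₂ ∝ (0.004, 0.606, 0.242).
True dip = arccos(n_z / |n|) = arccos(0.3713) = 68.2°.
The horizontal component of n points toward azimuth atan2(n_x, n_y) = 0°, the dip direction.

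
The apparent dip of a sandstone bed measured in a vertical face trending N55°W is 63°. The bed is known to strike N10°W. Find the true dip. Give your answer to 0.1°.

β = acute angle between strike N10°W and section N55°W = 45°.
tan δ = tan α / sin β = tan 63° / sin 45° = 1.9626 / 0.7071 = 2.7756
δ = arctan(2.7756) = 70.19°

70.2°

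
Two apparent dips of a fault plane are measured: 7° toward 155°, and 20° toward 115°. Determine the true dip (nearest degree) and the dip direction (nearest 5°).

true dip 24°, dip direction 080°

Represent each trace as a vector plunging at its apparent dip toward its trend (east-north-up frame): v₁ = (0.419, -0.900, -0.122), v₂ = (0.852, -0.397, -0.342).
n = v₁ × v₂ = (0.259, 0.040, 0.600) (taken with n_z > 0).
True dip = arccos(n_z / |n|) = arccos(0.9162) = 23.6°.
Dip direction = azimuth of (n_x, n_y) = atan2(0.259, 0.040) = 81°.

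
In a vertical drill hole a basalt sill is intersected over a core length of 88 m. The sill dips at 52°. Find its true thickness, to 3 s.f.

54.2 m

True thickness t = h · cos(dip) = 88 × cos 52°
t = 88 × 0.6157 = 54.178 m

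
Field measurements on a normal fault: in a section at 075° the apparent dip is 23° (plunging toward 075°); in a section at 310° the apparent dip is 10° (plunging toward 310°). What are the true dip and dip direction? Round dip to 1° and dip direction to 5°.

Represent each trace as a vector plunging at its apparent dip toward its trend (east-north-up frame): v₁ = (0.889, 0.238, -0.391), v₂ = (-0.754, 0.633, -0.174).
n = v₁ × v₂ = (0.206, 0.449, 0.743) (taken with n_z > 0).
True dip = arccos(n_z / |n|) = arccos(0.8325) = 33.6°.
Dip direction = atan2(0.206, 0.449) = 25° (azimuth of n's horizontal projection).

true dip 34°, dip direction 025°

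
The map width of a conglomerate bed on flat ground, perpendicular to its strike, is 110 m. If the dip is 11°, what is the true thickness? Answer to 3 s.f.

True thickness t = w · sin(dip) = 110 × sin 11°
t = 110 × 0.1908 = 20.989 m

21.0 m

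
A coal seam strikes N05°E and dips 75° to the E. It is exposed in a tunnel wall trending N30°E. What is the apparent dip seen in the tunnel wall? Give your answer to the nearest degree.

The section lies 25° from the strike.
tan α = tan 75° × sin 25° = 3.7321 × 0.4226 = 1.5772
α = arctan(1.5772) = 57.62°

58°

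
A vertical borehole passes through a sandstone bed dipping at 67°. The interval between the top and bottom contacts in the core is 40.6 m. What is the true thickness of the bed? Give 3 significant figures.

15.9 m

True thickness t = h · cos(dip) = 40.6 × cos 67°
t = 40.6 × 0.3907 = 15.864 m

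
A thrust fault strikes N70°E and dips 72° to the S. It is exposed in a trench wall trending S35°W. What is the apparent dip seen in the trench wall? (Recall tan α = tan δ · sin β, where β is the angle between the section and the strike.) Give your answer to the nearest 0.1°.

Angle between strike (N70°E) and section (S35°W): β = 35°.
tan(apparent dip) = tan 72° · sin 35° = 1.7653
apparent dip = arctan 1.7653 = 60.47°

60.5°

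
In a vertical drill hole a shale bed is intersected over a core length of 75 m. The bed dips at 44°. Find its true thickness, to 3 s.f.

True thickness t = h · cos(dip) = 75 × cos 44°
t = 75 × 0.7193 = 53.950 m

54.0 m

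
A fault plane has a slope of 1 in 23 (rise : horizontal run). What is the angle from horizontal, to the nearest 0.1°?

2.5°

tan θ = 1/23 = 0.0435
θ = arctan(0.0435) = 2.49°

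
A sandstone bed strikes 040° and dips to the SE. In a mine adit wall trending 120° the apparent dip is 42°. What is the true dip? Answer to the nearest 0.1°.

42.4°

β = acute angle between strike 040° and section 120° = 80°.
tan(true dip) = tan 42° / sin 80° = 0.9143
δ = arctan(0.9143) = 42.44°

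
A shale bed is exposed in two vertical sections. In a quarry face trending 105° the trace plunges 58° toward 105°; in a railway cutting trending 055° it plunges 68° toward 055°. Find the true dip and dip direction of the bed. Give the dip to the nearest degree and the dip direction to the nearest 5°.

true dip 68°, dip direction 055°

The two traces are lines in the plane: v₁ = (sin 105°·cos 58°, cos 105°·cos 58°, −sin 58°), v₂ = (sin 55°·cos 68°, cos 55°·cos 68°, −sin 68°).
The plane normal is n = v₁ × v₂ ∝ (0.309, 0.214, 0.152).
tan δ = √(n_x²+n_y²)/n_z = 0.376/0.152, so δ = 68.0°.
The horizontal component of n points toward azimuth atan2(n_x, n_y) = 55°, the dip direction.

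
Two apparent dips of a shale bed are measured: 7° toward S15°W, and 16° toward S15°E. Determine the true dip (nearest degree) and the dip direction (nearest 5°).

true dip 21°, dip direction 125°

Each apparent-dip line lies in the plane. As unit vectors (x east, y north, z up), v₁ plunges 7°→S15°W and v₂ plunges 16°→S15°E.
The plane normal is n = v₁ × v₂ ∝ (0.151, -0.101, 0.477).
True dip = arccos(n_z / |n|) = arccos(0.9344) = 20.9°.
The horizontal component of n points toward azimuth atan2(n_x, n_y) = 124°, the dip direction.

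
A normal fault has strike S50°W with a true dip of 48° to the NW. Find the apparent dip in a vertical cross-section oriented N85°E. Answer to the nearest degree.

The section lies 35° from the strike.
tan α = tan 48° × sin 35° = 1.1106 × 0.5736 = 0.6370
apparent dip = arctan 0.6370 = 32.50°

32°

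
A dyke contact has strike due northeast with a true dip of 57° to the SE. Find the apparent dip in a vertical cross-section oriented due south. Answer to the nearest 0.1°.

47.4°

The section lies 45° from the strike.
tan(apparent dip) = tan 57° · sin 45° = 1.0888
apparent dip = arctan 1.0888 = 47.44°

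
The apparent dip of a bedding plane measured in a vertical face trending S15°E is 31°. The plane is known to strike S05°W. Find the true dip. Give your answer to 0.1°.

60.4°

The section is 20° from the strike.
tan(true dip) = tan 31° / sin 20° = 1.7568
δ = arctan(1.7568) = 60.35°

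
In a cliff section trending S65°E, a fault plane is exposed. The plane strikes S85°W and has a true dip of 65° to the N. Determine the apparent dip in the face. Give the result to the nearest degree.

The strike is S85°W and the section trends S65°E; the acute angle between them is β = 30°.
tan(apparent dip) = tan 65° · sin 30° = 1.0723
α = arctan(1.0723) = 47.00°

47°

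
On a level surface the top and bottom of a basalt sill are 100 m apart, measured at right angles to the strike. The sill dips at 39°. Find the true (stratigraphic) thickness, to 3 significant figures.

62.9 m

True thickness t = w · sin(dip) = 100 × sin 39°
t = 100 × 0.6293 = 62.932 m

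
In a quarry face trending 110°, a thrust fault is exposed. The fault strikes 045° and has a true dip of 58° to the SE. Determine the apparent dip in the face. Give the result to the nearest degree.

55°

Angle between strike (045°) and section (110°): β = 65°.
tan α = tan 58° × sin 65° = 1.6003 × 0.9063 = 1.4504
α = arctan(1.4504) = 55.42°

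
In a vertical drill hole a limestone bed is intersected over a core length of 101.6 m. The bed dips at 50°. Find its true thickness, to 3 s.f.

True thickness t = h · cos(dip) = 101.6 × cos 50°
t = 101.6 × 0.6428 = 65.307 m

65.3 m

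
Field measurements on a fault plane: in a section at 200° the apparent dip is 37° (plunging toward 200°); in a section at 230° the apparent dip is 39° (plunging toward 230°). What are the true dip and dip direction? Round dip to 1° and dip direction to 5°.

Represent each trace as a vector plunging at its apparent dip toward its trend (east-north-up frame): v₁ = (-0.273, -0.750, -0.602), v₂ = (-0.595, -0.500, -0.629).
The plane normal is n = v₁ × v₂ ∝ (-0.172, -0.186, 0.310).
True dip = arccos(n_z / |n|) = arccos(0.7746) = 39.2°.
Dip direction = azimuth of (n_x, n_y) = atan2(-0.172, -0.186) = 223°.

true dip 39°, dip direction 225°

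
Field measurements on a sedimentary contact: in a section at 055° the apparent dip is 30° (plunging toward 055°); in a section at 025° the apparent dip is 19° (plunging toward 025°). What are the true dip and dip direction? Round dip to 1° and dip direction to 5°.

Represent each trace as a vector plunging at its apparent dip toward its trend (east-north-up frame): v₁ = (0.709, 0.497, -0.500), v₂ = (0.400, 0.857, -0.326).
The plane normal is n = v₁ × v₂ ∝ (0.267, 0.031, 0.409).
Dip δ = arctan(|n_h|/n_z) = arctan(0.269/0.409) = 33.3°.
The horizontal component of n points toward azimuth atan2(n_x, n_y) = 83°, the dip direction.

true dip 33°, dip direction 085°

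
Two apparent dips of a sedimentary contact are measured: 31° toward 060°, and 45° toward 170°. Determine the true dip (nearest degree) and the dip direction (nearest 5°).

Represent each trace as a vector plunging at its apparent dip toward its trend (east-north-up frame): v₁ = (0.742, 0.429, -0.515), v₂ = (0.123, -0.696, -0.707).
n = v₁ × v₂ = (0.662, -0.462, 0.570) (taken with n_z > 0).
Dip δ = arctan(|n_h|/n_z) = arctan(0.807/0.570) = 54.8°.
The horizontal component of n points toward azimuth atan2(n_x, n_y) = 125°, the dip direction.

true dip 55°, dip direction 125°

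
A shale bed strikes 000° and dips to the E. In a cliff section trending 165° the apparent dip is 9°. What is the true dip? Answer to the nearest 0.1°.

β = acute angle between strike 000° and section 165° = 15°.
tan δ = tan α / sin β = tan 9° / sin 15° = 0.1584 / 0.2588 = 0.6120
δ = arctan(0.6120) = 31.46°

31.5°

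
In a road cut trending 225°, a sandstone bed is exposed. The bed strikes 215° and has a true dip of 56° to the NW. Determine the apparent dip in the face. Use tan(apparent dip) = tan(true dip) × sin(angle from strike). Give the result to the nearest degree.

14°

The strike is 215° and the section trends 225°; the acute angle between them is β = 10°.
tan α = tan 56° × sin 10° = 1.4826 × 0.1736 = 0.2574
apparent dip = arctan 0.2574 = 14.44°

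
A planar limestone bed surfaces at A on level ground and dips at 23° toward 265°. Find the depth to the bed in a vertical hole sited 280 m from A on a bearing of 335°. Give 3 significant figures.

The hole lies 70° from the dip direction, so the down-dip offset is 280 × cos 70° = 95.77 m.
Depth = down-dip offset × tan(dip) = 95.77 × tan 23° = 95.77 × 0.4245
Depth = 40.65 m

40.7 m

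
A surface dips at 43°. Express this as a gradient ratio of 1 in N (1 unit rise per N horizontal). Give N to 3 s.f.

1 in 1.07

1 : N means tan θ = 1/N, so N = 1/tan 43° = 1/0.9325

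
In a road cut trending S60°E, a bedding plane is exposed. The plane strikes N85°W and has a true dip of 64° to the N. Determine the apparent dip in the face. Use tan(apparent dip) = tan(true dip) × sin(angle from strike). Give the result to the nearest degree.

The strike is N85°W and the section trends S60°E; the acute angle between them is β = 25°.
tan(apparent dip) = tan 64° · sin 25° = 0.8665
apparent dip = arctan 0.8665 = 40.91°

41°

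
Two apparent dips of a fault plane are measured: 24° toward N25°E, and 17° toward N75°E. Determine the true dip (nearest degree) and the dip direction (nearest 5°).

true dip 24°, dip direction 030°

Represent each trace as a vector plunging at its apparent dip toward its trend (east-north-up frame): v₁ = (0.386, 0.828, -0.407), v₂ = (0.924, 0.248, -0.292).
n = v₁ × v₂ = (0.141, 0.263, 0.669) (taken with n_z > 0).
True dip = arccos(n_z / |n|) = arccos(0.9133) = 24.0°.
The horizontal component of n points toward azimuth atan2(n_x, n_y) = 28°, the dip direction.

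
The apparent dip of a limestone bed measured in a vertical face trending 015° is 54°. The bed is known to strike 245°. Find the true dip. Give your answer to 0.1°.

The section is 50° from the strike.
tan(true dip) = tan 54° / sin 50° = 1.7967
δ = arctan(1.7967) = 60.90°

60.9°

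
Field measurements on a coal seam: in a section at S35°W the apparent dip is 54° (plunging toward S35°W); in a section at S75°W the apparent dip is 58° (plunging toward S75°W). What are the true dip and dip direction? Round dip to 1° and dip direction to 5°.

true dip 58°, dip direction 245°

The two traces are lines in the plane: v₁ = (sin 215°·cos 54°, cos 215°·cos 54°, −sin 54°), v₂ = (sin 255°·cos 58°, cos 255°·cos 58°, −sin 58°).
n = v₁ × v₂ = (-0.297, -0.128, 0.200) (taken with n_z > 0).
True dip = arccos(n_z / |n|) = arccos(0.5259) = 58.3°.
The horizontal component of n points toward azimuth atan2(n_x, n_y) = 247°, the dip direction.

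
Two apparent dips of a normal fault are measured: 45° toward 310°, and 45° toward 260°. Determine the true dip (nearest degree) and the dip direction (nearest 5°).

true dip 48°, dip direction 285°

Represent each trace as a vector plunging at its apparent dip toward its trend (east-north-up frame): v₁ = (-0.542, 0.455, -0.707), v₂ = (-0.696, -0.123, -0.707).
The plane normal is n = v₁ × v₂ ∝ (-0.408, 0.109, 0.383).
Dip δ = arctan(|n_h|/n_z) = arctan(0.423/0.383) = 47.8°.
Dip direction = atan2(-0.408, 0.109) = 285° (azimuth of n's horizontal projection).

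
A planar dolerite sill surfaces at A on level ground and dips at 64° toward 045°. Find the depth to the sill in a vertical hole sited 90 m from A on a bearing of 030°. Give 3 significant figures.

178 m

The hole lies 15° from the dip direction, so the down-dip offset is 90 × cos 15° = 86.93 m.
Depth = down-dip offset × tan(dip) = 86.93 × tan 64° = 86.93 × 2.0503
Depth = 178.24 m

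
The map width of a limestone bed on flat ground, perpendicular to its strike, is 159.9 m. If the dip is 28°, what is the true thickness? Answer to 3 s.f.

75.1 m

True thickness t = w · sin(dip) = 159.9 × sin 28°
t = 159.9 × 0.4695 = 75.069 m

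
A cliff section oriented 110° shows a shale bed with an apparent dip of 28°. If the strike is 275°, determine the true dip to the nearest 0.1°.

64.0°

β = acute angle between strike 275° and section 110° = 15°.
tan(true dip) = tan 28° / sin 15° = 2.0544
δ = arctan(2.0544) = 64.04°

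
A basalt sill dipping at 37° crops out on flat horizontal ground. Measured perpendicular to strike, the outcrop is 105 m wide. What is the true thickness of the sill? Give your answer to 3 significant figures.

63.2 m

True thickness t = w · sin(dip) = 105 × sin 37°
t = 105 × 0.6018 = 63.191 m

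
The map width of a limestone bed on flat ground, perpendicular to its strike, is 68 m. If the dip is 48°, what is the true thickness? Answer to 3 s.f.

50.5 m

True thickness t = w · sin(dip) = 68 × sin 48°
t = 68 × 0.7431 = 50.534 m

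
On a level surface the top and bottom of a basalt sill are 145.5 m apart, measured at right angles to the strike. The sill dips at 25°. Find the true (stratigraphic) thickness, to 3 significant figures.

True thickness t = w · sin(dip) = 145.5 × sin 25°
t = 145.5 × 0.4226 = 61.491 m

61.5 m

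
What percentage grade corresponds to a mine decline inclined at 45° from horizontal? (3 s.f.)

grade % = 100 × tan 45° = 100 × 1.0000

100%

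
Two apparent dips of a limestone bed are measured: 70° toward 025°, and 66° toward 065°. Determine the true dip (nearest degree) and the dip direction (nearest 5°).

true dip 70°, dip direction 030°

Each apparent-dip line lies in the plane. As unit vectors (x east, y north, z up), v₁ plunges 70°→025° and v₂ plunges 66°→065°.
The plane normal is n = v₁ × v₂ ∝ (0.122, 0.214, 0.089).
True dip = arccos(n_z / |n|) = arccos(0.3411) = 70.1°.
The horizontal component of n points toward azimuth atan2(n_x, n_y) = 30°, the dip direction.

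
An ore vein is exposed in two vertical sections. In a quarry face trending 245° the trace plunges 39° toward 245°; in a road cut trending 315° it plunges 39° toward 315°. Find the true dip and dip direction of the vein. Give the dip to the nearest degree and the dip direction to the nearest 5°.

Each apparent-dip line lies in the plane. As unit vectors (x east, y north, z up), v₁ plunges 39°→245° and v₂ plunges 39°→315°.
The plane normal is n = v₁ × v₂ ∝ (-0.553, 0.097, 0.568).
True dip = arccos(n_z / |n|) = arccos(0.7112) = 44.7°.
Dip direction = azimuth of (n_x, n_y) = atan2(-0.553, 0.097) = 280°.

true dip 45°, dip direction 280°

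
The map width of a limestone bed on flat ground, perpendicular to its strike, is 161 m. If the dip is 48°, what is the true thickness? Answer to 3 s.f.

120 m

True thickness t = w · sin(dip) = 161 × sin 48°
t = 161 × 0.7431 = 119.646 m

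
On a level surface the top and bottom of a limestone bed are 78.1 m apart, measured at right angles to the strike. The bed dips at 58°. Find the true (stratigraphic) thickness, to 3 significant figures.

True thickness t = w · sin(dip) = 78.1 × sin 58°
t = 78.1 × 0.8480 = 66.233 m

66.2 m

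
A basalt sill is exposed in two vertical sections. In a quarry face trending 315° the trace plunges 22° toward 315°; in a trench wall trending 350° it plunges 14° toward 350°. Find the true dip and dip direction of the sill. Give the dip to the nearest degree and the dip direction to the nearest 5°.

Represent each trace as a vector plunging at its apparent dip toward its trend (east-north-up frame): v₁ = (-0.656, 0.656, -0.375), v₂ = (-0.168, 0.956, -0.242).
The plane normal is n = v₁ × v₂ ∝ (-0.199, 0.095, 0.516).
True dip = arccos(n_z / |n|) = arccos(0.9192) = 23.2°.
Dip direction = azimuth of (n_x, n_y) = atan2(-0.199, 0.095) = 296°.

true dip 23°, dip direction 295°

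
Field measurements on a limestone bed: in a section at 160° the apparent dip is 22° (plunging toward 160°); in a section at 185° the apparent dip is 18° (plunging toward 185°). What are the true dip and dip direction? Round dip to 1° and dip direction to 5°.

true dip 23°, dip direction 145°

The two traces are lines in the plane: v₁ = (sin 160°·cos 22°, cos 160°·cos 22°, −sin 22°), v₂ = (sin 185°·cos 18°, cos 185°·cos 18°, −sin 18°).
n = v₁ × v₂ = (0.086, -0.129, 0.373) (taken with n_z > 0).
tan δ = √(n_x²+n_y²)/n_z = 0.155/0.373, so δ = 22.6°.
Dip direction = atan2(0.086, -0.129) = 146° (azimuth of n's horizontal projection).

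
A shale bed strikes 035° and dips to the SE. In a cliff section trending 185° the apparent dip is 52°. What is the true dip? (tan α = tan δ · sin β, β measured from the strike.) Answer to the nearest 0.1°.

The section is 30° from the strike.
tan(true dip) = tan 52° / sin 30° = 2.5599
δ = arctan(2.5599) = 68.66°

68.7°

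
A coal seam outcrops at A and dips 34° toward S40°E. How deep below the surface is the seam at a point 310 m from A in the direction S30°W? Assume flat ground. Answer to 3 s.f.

The hole lies 70° from the dip direction, so the down-dip offset is 310 × cos 70° = 106.03 m.
Depth = down-dip offset × tan(dip) = 106.03 × tan 34° = 106.03 × 0.6745
Depth = 71.52 m

71.5 m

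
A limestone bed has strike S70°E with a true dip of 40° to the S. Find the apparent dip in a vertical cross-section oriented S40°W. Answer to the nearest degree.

The strike is S70°E and the section trends S40°W; the acute angle between them is β = 70°.
tan α = tan 40° × sin 70° = 0.8391 × 0.9397 = 0.7885
apparent dip = arctan 0.7885 = 38.26°

38°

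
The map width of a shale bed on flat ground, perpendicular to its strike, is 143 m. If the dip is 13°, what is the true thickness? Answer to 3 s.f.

True thickness t = w · sin(dip) = 143 × sin 13°
t = 143 × 0.2250 = 32.168 m

32.2 m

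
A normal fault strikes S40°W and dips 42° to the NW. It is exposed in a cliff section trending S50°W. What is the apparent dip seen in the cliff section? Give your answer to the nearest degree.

9°

The section lies 10° from the strike.
tan(apparent dip) = tan 42° · sin 10° = 0.1564
α = arctan(0.1564) = 8.89°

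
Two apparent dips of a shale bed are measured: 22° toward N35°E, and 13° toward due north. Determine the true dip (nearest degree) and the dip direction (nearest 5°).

true dip 24°, dip direction 060°

Represent each trace as a vector plunging at its apparent dip toward its trend (east-north-up frame): v₁ = (0.532, 0.760, -0.375), v₂ = (0.000, 0.974, -0.225).
Cross product v₁ × v₂ gives the pole to the plane: n ∝ (0.194, 0.120, 0.518).
True dip = arccos(n_z / |n|) = arccos(0.9153) = 23.8°.
Dip direction = azimuth of (n_x, n_y) = atan2(0.194, 0.120) = 58°.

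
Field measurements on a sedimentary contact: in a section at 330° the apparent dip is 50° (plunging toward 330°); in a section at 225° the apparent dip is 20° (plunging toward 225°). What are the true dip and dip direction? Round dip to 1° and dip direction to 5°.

Represent each trace as a vector plunging at its apparent dip toward its trend (east-north-up frame): v₁ = (-0.321, 0.557, -0.766), v₂ = (-0.664, -0.664, -0.342).
Cross product v₁ × v₂ gives the pole to the plane: n ∝ (-0.699, 0.399, 0.583).
True dip = arccos(n_z / |n|) = arccos(0.5867) = 54.1°.
Dip direction = atan2(-0.699, 0.399) = 300° (azimuth of n's horizontal projection).

true dip 54°, dip direction 300°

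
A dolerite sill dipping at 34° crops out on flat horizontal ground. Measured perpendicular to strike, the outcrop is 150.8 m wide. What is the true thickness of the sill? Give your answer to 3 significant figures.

True thickness t = w · sin(dip) = 150.8 × sin 34°
t = 150.8 × 0.5592 = 84.326 m

84.3 m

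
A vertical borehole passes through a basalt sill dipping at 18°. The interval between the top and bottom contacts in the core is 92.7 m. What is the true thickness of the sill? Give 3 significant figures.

True thickness t = h · cos(dip) = 92.7 × cos 18°
t = 92.7 × 0.9511 = 88.163 m

88.2 m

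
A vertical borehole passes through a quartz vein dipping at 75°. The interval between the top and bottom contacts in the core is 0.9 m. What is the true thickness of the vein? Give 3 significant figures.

0.233 m

True thickness t = h · cos(dip) = 0.9 × cos 75°
t = 0.9 × 0.2588 = 0.233 m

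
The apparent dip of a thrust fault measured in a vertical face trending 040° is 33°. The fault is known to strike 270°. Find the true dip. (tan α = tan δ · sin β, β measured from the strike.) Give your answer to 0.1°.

The section is 50° from the strike.
tan δ = tan α / sin β = tan 33° / sin 50° = 0.6494 / 0.7660 = 0.8477
δ = arctan(0.8477) = 40.29°

40.3°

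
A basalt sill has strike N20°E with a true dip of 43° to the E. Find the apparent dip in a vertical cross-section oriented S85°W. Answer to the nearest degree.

The strike is N20°E and the section trends S85°W; the acute angle between them is β = 65°.
tan(apparent dip) = tan 43° · sin 65° = 0.8451
α = arctan(0.8451) = 40.20°

40°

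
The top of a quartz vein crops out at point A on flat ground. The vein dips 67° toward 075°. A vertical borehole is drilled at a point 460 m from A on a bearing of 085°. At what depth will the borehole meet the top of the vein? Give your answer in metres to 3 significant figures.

1070 m

The hole lies 10° from the dip direction, so the down-dip offset is 460 × cos 10° = 453.01 m.
Depth = down-dip offset × tan(dip) = 453.01 × tan 67° = 453.01 × 2.3559
Depth = 1067.23 m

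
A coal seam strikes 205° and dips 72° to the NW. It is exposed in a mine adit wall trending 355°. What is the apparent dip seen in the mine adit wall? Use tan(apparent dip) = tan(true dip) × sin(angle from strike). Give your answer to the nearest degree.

The strike is 205° and the section trends 355°; the acute angle between them is β = 30°.
tan α = tan 72° × sin 30° = 3.0777 × 0.5000 = 1.5388
apparent dip = arctan 1.5388 = 56.98°

57°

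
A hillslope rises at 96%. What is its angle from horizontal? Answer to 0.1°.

43.8°

tan θ = 96/100 = 0.9600
θ = arctan(0.9600) = 43.83°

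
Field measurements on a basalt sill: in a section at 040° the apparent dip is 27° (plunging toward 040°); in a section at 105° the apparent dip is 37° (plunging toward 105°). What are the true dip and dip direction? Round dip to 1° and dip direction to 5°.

Each apparent-dip line lies in the plane. As unit vectors (x east, y north, z up), v₁ plunges 27°→040° and v₂ plunges 37°→105°.
n = v₁ × v₂ = (0.505, 0.006, 0.645) (taken with n_z > 0).
Dip δ = arctan(|n_h|/n_z) = arctan(0.505/0.645) = 38.0°.
Dip direction = azimuth of (n_x, n_y) = atan2(0.505, 0.006) = 89°.

true dip 38°, dip direction 090°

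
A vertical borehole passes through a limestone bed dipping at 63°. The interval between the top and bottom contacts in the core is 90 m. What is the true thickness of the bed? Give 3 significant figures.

40.9 m

True thickness t = h · cos(dip) = 90 × cos 63°
t = 90 × 0.4540 = 40.859 m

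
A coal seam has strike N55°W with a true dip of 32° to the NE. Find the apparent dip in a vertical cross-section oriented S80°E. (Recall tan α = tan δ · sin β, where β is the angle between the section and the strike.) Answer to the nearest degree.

15°

The strike is N55°W and the section trends S80°E; the acute angle between them is β = 25°.
tan(apparent dip) = tan 32° · sin 25° = 0.2641
apparent dip = arctan 0.2641 = 14.79°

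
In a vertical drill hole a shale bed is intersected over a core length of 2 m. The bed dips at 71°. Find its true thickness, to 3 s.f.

True thickness t = h · cos(dip) = 2 × cos 71°
t = 2 × 0.3256 = 0.651 m

0.651 m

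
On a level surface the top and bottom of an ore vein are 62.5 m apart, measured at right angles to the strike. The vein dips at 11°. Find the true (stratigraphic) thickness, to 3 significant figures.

True thickness t = w · sin(dip) = 62.5 × sin 11°
t = 62.5 × 0.1908 = 11.926 m

11.9 m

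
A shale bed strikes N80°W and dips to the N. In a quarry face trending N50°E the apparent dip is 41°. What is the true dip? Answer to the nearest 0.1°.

The section is 50° from the strike.
tan(true dip) = tan 41° / sin 50° = 1.1348
true dip = arctan 1.1348 = 48.61°

48.6°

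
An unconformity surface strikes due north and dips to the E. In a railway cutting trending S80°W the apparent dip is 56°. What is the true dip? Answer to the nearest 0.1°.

β = acute angle between strike due north and section S80°W = 80°.
tan δ = tan α / sin β = tan 56° / sin 80° = 1.4826 / 0.9848 = 1.5054
true dip = arctan 1.5054 = 56.41°

56.4°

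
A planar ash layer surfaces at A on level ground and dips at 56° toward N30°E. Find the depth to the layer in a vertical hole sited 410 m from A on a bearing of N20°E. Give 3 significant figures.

599 m

The hole lies 10° from the dip direction, so the down-dip offset is 410 × cos 10° = 403.77 m.
Depth = down-dip offset × tan(dip) = 403.77 × tan 56° = 403.77 × 1.4826
Depth = 598.62 m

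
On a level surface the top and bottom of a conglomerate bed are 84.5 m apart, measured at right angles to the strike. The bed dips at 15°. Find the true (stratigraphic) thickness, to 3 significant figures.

True thickness t = w · sin(dip) = 84.5 × sin 15°
t = 84.5 × 0.2588 = 21.870 m

21.9 m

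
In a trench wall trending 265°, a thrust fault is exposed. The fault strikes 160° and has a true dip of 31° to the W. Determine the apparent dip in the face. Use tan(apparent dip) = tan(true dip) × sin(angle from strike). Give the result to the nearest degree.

30°

Angle between strike (160°) and section (265°): β = 75°.
tan(apparent dip) = tan 31° · sin 75° = 0.5804
apparent dip = arctan 0.5804 = 30.13°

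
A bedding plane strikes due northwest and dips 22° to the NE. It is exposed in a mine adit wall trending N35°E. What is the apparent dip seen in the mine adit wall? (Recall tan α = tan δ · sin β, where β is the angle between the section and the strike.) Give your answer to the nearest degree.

Angle between strike (due northwest) and section (N35°E): β = 80°.
tan(apparent dip) = tan 22° · sin 80° = 0.3979
α = arctan(0.3979) = 21.70°

22°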